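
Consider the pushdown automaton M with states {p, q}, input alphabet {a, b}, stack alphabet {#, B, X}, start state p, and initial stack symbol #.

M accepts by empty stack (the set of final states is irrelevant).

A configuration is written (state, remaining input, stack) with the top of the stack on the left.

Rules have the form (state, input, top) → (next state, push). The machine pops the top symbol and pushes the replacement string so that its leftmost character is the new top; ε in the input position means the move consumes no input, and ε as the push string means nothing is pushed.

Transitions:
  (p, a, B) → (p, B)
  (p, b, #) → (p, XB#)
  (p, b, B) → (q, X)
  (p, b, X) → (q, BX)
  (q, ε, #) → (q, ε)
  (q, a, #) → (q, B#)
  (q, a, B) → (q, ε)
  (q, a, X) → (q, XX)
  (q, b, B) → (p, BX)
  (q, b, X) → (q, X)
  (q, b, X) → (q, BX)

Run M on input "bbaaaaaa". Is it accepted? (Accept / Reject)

No computation consumes all input and empties the stack.

Reject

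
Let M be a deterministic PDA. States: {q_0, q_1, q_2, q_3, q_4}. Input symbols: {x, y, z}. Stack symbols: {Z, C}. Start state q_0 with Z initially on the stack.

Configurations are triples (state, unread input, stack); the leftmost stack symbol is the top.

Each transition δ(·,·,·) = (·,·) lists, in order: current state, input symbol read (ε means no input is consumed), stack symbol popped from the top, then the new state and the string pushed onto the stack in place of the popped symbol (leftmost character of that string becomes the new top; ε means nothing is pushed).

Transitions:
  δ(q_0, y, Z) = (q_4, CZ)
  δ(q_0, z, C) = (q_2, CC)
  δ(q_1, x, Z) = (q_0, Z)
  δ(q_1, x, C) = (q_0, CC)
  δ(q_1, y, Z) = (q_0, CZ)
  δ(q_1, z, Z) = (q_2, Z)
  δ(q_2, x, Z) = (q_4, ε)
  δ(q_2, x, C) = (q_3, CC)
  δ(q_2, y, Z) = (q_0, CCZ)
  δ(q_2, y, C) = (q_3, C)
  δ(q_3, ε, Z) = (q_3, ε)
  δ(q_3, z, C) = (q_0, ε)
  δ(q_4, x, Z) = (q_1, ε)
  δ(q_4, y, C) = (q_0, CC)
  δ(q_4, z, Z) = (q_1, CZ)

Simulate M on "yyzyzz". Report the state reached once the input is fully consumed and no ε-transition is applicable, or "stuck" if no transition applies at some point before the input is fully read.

q_2

(q_0, yyzyzz, Z)
  read y, top Z: go to q_4, push CZ → (q_4, yzyzz, CZ)
  read y, top C: go to q_0, push CC → (q_0, zyzz, CCZ)
  read z, top C: go to q_2, push CC → (q_2, yzz, CCCZ)
  read y, top C: go to q_3, push C → (q_3, zz, CCCZ)
  read z, top C: go to q_0, push ε → (q_0, z, CCZ)
  read z, top C: go to q_2, push CC → (q_2, ε, CCCZ)
All input consumed; M is in state q_2.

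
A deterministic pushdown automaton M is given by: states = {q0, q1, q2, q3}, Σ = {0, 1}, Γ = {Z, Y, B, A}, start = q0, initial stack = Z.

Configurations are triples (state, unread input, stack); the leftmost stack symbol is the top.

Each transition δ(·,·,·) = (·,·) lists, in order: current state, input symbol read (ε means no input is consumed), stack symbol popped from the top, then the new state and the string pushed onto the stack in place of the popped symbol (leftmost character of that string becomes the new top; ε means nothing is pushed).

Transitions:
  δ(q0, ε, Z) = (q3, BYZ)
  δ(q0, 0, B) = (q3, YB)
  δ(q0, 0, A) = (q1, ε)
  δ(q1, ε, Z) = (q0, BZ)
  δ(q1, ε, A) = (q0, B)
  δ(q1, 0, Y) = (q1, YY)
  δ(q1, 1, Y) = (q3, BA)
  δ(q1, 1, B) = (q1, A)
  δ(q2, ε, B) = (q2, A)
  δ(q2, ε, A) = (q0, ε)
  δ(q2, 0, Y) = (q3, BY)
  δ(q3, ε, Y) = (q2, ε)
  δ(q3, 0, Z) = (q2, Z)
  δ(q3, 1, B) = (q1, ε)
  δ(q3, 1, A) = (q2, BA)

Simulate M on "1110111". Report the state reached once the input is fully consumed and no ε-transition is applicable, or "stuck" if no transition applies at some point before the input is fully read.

(q0, 1110111, Z) ⊢ (q3, 1110111, BYZ) ⊢ (q1, 110111, YZ) ⊢ (q3, 10111, BAZ) ⊢ (q1, 0111, AZ) ⊢ (q0, 0111, BZ) ⊢ (q3, 111, YBZ) ⊢ (q2, 111, BZ) ⊢ (q2, 111, AZ) ⊢ (q0, 111, Z) ⊢ (q3, 111, BYZ) ⊢ (q1, 11, YZ) ⊢ (q3, 1, BAZ) ⊢ (q1, ε, AZ) ⊢ (q0, ε, BZ)
All input consumed; M is in state q0.

q0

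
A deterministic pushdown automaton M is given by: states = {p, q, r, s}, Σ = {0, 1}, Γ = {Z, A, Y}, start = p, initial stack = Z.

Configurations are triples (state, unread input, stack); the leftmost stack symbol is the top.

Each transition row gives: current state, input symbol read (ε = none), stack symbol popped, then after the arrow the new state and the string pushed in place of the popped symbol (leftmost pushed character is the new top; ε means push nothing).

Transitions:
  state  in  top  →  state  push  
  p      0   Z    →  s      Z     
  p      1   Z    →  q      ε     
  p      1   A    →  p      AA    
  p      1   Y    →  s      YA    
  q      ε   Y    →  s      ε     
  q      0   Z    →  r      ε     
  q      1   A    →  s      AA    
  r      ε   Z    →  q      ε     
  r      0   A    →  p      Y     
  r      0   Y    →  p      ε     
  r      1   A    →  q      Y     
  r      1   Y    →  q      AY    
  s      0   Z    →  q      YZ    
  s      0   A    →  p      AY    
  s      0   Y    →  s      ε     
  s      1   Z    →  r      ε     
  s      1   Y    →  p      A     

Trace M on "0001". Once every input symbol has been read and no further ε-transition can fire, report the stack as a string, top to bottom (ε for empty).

ε

(p, 0001, Z) ⊢ (s, 001, Z) ⊢ (q, 01, YZ) ⊢ (s, 01, Z) ⊢ (q, 1, YZ) ⊢ (s, 1, Z) ⊢ (r, ε, ε)
All input consumed in state r with stack ε.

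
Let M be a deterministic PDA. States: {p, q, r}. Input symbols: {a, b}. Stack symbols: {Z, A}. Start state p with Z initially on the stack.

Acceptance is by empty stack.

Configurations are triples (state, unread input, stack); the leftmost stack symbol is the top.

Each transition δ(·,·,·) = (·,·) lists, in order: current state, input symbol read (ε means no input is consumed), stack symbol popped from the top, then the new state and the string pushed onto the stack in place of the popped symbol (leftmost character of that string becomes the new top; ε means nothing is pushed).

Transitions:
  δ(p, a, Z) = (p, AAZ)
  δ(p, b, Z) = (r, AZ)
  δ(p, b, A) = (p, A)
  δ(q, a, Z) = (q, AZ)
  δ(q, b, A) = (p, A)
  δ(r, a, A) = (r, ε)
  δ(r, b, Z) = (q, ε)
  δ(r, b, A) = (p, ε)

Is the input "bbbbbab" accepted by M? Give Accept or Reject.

(p, bbbbbab, Z) ⊢ (r, bbbbab, AZ) ⊢ (p, bbbab, Z) ⊢ (r, bbab, AZ) ⊢ (p, bab, Z) ⊢ (r, ab, AZ) ⊢ (r, b, Z) ⊢ (q, ε, ε)
All input consumed and the stack is empty.

Accept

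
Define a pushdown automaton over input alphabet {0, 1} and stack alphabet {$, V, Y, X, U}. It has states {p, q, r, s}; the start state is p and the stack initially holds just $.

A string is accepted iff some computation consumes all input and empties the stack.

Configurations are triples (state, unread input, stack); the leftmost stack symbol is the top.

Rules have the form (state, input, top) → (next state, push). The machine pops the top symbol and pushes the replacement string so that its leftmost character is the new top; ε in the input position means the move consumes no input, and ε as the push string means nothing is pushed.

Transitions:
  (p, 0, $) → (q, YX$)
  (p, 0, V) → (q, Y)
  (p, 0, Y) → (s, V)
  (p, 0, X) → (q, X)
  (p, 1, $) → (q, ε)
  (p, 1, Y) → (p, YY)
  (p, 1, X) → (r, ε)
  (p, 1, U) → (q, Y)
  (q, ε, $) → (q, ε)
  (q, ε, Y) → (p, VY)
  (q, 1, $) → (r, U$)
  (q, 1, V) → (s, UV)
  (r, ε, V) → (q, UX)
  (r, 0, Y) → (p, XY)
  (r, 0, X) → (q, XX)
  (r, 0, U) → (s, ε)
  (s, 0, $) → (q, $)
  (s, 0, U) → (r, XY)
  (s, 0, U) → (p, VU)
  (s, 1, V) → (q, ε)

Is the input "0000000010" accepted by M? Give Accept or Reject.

Reject

No computation consumes all input and empties the stack.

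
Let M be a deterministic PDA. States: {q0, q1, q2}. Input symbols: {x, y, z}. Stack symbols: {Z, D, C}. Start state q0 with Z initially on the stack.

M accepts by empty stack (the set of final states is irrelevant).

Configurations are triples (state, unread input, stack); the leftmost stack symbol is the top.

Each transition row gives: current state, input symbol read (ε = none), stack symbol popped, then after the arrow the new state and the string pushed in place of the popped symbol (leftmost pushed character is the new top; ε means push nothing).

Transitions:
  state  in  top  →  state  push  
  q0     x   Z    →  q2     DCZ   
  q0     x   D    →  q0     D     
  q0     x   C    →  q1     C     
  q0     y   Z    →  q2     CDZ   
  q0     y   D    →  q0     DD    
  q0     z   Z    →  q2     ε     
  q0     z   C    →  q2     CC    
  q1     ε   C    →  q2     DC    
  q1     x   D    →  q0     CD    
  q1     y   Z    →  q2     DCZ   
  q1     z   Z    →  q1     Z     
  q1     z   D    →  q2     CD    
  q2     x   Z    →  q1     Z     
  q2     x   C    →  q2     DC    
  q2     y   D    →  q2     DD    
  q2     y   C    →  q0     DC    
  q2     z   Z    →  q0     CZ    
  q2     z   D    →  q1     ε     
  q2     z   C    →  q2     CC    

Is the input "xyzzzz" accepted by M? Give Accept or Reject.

Reject

(q0, xyzzzz, Z) ⊢ (q2, yzzzz, DCZ) ⊢ (q2, zzzz, DDCZ) ⊢ (q1, zzz, DCZ) ⊢ (q2, zz, CDCZ) ⊢ (q2, z, CCDCZ) ⊢ (q2, ε, CCCDCZ)
All input consumed; stack is CCCDCZ, not empty, and no further ε-move applies.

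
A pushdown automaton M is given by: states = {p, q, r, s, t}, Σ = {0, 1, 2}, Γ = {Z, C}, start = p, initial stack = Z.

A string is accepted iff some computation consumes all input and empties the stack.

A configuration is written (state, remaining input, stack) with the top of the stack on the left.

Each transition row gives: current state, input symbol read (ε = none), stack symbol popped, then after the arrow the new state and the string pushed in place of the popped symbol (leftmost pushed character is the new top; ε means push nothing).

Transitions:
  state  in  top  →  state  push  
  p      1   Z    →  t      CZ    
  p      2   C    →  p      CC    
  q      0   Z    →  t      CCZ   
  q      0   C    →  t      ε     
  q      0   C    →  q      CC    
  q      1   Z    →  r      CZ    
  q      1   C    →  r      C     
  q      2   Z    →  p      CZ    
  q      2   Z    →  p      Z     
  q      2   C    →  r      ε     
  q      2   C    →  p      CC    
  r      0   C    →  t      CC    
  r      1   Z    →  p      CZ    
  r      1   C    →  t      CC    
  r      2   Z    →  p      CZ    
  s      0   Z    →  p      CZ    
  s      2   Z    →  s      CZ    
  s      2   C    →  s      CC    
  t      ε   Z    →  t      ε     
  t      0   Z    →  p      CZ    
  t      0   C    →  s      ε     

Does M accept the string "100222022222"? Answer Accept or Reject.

No computation consumes all input and empties the stack.

Reject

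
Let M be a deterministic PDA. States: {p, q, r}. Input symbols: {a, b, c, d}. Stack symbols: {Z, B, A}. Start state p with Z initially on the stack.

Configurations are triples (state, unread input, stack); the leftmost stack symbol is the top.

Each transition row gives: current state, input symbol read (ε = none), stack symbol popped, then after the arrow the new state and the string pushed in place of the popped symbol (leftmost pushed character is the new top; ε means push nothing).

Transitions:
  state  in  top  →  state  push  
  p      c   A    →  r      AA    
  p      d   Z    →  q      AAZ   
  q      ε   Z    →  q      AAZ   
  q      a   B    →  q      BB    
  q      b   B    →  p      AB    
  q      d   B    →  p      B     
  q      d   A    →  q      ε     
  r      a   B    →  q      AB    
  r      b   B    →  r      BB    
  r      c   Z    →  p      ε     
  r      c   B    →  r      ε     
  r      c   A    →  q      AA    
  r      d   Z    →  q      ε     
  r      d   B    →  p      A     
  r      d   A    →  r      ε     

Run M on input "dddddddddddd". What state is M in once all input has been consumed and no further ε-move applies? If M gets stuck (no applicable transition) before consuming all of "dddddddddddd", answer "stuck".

q

(p, dddddddddddd, Z) ⊢ (q, ddddddddddd, AAZ) ⊢ (q, dddddddddd, AZ) ⊢ (q, ddddddddd, Z) ⊢ (q, ddddddddd, AAZ) ⊢ (q, dddddddd, AZ) ⊢ (q, ddddddd, Z) ⊢ (q, ddddddd, AAZ) ⊢ (q, dddddd, AZ) ⊢ (q, ddddd, Z) ⊢ (q, ddddd, AAZ) ⊢ (q, dddd, AZ) ⊢ (q, ddd, Z) ⊢ (q, ddd, AAZ) ⊢ (q, dd, AZ) ⊢ (q, d, Z) ⊢ (q, d, AAZ) ⊢ (q, ε, AZ)
All input consumed; M is in state q.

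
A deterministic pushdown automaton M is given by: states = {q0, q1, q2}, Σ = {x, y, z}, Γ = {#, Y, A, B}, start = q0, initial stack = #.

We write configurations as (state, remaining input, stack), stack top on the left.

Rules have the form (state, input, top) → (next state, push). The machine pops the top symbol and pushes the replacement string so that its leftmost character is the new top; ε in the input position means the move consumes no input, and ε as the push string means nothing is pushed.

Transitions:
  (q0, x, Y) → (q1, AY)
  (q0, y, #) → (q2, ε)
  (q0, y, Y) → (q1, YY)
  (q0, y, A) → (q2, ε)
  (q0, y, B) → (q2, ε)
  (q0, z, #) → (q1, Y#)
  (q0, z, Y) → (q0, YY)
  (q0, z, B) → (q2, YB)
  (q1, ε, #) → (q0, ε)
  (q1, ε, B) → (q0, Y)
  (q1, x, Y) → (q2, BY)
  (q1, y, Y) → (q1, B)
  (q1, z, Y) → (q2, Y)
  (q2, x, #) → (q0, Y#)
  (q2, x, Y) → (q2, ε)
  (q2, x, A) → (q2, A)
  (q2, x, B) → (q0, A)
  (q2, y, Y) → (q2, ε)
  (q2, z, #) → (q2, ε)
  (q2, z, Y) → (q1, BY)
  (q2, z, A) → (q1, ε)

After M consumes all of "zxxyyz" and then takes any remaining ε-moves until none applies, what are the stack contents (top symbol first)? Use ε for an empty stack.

(q0, zxxyyz, #)
  read z, top #: go to q1, push Y# → (q1, xxyyz, Y#)
  read x, top Y: go to q2, push BY → (q2, xyyz, BY#)
  read x, top B: go to q0, push A → (q0, yyz, AY#)
  read y, top A: go to q2, push ε → (q2, yz, Y#)
  read y, top Y: go to q2, push ε → (q2, z, #)
  read z, top #: go to q2, push ε → (q2, ε, ε)
All input consumed in state q2 with stack ε.

ε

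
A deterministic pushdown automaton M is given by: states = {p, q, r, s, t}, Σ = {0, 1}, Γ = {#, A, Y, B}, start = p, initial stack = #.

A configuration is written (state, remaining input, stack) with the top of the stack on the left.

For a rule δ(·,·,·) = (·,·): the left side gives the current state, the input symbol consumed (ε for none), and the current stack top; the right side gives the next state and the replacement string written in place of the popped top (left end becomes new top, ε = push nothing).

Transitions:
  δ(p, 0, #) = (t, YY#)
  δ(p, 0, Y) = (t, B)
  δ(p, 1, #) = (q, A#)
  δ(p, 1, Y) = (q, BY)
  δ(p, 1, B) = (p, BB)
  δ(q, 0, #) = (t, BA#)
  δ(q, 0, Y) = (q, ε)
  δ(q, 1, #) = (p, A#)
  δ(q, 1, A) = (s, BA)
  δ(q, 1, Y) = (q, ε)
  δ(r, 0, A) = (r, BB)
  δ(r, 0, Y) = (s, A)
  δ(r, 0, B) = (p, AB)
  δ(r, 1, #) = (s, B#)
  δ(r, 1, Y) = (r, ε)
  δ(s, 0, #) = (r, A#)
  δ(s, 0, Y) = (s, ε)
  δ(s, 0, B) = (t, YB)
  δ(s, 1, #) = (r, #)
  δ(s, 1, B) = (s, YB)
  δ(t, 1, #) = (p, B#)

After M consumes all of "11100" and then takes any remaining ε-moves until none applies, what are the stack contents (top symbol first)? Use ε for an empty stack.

YBA#

(p, 11100, #) ⊢ (q, 1100, A#) ⊢ (s, 100, BA#) ⊢ (s, 00, YBA#) ⊢ (s, 0, BA#) ⊢ (t, ε, YBA#)
All input consumed in state t with stack YBA#.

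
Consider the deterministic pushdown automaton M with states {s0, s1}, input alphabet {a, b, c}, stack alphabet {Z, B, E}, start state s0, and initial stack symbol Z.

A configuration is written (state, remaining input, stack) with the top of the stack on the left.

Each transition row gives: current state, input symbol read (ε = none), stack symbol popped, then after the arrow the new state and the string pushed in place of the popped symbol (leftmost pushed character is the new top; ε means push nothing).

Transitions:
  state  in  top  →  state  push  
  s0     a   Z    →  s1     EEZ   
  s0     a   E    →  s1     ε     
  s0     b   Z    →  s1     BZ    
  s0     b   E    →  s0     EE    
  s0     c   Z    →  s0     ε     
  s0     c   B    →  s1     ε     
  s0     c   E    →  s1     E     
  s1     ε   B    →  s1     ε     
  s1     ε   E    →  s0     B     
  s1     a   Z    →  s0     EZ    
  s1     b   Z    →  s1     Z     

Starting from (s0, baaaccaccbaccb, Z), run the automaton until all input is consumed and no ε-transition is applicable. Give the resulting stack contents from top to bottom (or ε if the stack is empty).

(s0, baaaccaccbaccb, Z) ⊢ (s1, aaaccaccbaccb, BZ) ⊢ (s1, aaaccaccbaccb, Z) ⊢ (s0, aaccaccbaccb, EZ) ⊢ (s1, accaccbaccb, Z) ⊢ (s0, ccaccbaccb, EZ) ⊢ (s1, caccbaccb, EZ) ⊢ (s0, caccbaccb, BZ) ⊢ (s1, accbaccb, Z) ⊢ (s0, ccbaccb, EZ) ⊢ (s1, cbaccb, EZ) ⊢ (s0, cbaccb, BZ) ⊢ (s1, baccb, Z) ⊢ (s1, accb, Z) ⊢ (s0, ccb, EZ) ⊢ (s1, cb, EZ) ⊢ (s0, cb, BZ) ⊢ (s1, b, Z) ⊢ (s1, ε, Z)
All input consumed in state s1 with stack Z.

Z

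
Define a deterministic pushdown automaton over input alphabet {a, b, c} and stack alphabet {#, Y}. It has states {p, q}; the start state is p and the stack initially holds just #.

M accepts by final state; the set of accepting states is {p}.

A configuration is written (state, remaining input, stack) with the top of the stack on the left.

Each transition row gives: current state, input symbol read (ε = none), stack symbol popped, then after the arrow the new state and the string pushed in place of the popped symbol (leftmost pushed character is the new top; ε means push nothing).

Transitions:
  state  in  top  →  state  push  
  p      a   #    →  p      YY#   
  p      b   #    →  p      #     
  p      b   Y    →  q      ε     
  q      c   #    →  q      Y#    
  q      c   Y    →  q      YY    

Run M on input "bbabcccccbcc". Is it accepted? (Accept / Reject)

Reject

(p, bbabcccccbcc, #) ⊢ (p, babcccccbcc, #) ⊢ (p, abcccccbcc, #) ⊢ (p, bcccccbcc, YY#) ⊢ (q, cccccbcc, Y#) ⊢ (q, ccccbcc, YY#) ⊢ (q, cccbcc, YYY#) ⊢ (q, ccbcc, YYYY#) ⊢ (q, cbcc, YYYYY#) ⊢ (q, bcc, YYYYYY#)
No transition applies at (q, bcc, YYYYYY#); input not fully consumed.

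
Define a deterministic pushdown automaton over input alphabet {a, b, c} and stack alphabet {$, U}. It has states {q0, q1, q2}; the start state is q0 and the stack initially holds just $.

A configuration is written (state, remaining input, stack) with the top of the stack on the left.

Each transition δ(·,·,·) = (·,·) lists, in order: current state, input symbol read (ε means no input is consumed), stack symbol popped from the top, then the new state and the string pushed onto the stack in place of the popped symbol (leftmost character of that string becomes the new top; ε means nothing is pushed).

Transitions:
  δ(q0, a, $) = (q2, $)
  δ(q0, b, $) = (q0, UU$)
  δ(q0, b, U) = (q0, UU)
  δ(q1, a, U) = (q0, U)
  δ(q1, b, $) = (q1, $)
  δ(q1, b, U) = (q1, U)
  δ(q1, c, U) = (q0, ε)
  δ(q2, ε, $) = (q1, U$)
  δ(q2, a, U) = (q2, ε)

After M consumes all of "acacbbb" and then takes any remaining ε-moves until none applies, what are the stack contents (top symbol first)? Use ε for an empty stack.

(q0, acacbbb, $)
  read a, top $: go to q2, push $ → (q2, cacbbb, $)
  ε-move, top $: go to q1, push U$ → (q1, cacbbb, U$)
  read c, top U: go to q0, push ε → (q0, acbbb, $)
  read a, top $: go to q2, push $ → (q2, cbbb, $)
  ε-move, top $: go to q1, push U$ → (q1, cbbb, U$)
  read c, top U: go to q0, push ε → (q0, bbb, $)
  read b, top $: go to q0, push UU$ → (q0, bb, UU$)
  read b, top U: go to q0, push UU → (q0, b, UUU$)
  read b, top U: go to q0, push UU → (q0, ε, UUUU$)
All input consumed in state q0 with stack UUUU$.

UUUU$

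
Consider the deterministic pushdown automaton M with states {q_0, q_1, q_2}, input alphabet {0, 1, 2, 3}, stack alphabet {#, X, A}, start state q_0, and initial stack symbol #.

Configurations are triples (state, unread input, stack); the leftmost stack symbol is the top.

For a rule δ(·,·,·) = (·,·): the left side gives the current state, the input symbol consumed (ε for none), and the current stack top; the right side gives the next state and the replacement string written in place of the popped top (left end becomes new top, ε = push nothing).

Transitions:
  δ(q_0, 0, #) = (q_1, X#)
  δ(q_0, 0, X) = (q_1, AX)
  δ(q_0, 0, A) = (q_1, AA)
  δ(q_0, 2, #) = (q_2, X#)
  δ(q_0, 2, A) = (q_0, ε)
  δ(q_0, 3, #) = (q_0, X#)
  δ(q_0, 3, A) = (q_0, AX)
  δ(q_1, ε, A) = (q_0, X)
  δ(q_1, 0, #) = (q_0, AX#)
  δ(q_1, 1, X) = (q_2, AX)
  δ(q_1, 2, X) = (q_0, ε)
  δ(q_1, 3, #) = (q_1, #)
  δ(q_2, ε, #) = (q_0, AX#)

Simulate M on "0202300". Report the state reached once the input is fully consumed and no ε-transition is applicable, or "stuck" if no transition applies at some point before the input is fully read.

(q_0, 0202300, #) ⊢ (q_1, 202300, X#) ⊢ (q_0, 02300, #) ⊢ (q_1, 2300, X#) ⊢ (q_0, 300, #) ⊢ (q_0, 00, X#) ⊢ (q_1, 0, AX#) ⊢ (q_0, 0, XX#) ⊢ (q_1, ε, AXX#) ⊢ (q_0, ε, XXX#)
All input consumed; M is in state q_0.

q_0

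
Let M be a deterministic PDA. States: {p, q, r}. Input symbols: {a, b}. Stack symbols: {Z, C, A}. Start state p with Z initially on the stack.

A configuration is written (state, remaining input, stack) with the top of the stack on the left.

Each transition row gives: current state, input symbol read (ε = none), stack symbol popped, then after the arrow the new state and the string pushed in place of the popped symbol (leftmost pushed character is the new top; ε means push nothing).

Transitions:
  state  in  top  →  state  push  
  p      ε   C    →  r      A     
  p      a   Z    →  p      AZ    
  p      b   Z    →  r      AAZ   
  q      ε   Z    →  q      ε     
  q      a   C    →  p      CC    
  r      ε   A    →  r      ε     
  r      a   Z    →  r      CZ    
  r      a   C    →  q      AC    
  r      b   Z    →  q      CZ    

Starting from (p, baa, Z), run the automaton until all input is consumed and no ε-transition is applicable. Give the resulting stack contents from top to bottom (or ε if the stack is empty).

ACZ

(p, baa, Z)
  read b, top Z: go to r, push AAZ → (r, aa, AAZ)
  ε-move, top A: go to r, push ε → (r, aa, AZ)
  ε-move, top A: go to r, push ε → (r, aa, Z)
  read a, top Z: go to r, push CZ → (r, a, CZ)
  read a, top C: go to q, push AC → (q, ε, ACZ)
All input consumed in state q with stack ACZ.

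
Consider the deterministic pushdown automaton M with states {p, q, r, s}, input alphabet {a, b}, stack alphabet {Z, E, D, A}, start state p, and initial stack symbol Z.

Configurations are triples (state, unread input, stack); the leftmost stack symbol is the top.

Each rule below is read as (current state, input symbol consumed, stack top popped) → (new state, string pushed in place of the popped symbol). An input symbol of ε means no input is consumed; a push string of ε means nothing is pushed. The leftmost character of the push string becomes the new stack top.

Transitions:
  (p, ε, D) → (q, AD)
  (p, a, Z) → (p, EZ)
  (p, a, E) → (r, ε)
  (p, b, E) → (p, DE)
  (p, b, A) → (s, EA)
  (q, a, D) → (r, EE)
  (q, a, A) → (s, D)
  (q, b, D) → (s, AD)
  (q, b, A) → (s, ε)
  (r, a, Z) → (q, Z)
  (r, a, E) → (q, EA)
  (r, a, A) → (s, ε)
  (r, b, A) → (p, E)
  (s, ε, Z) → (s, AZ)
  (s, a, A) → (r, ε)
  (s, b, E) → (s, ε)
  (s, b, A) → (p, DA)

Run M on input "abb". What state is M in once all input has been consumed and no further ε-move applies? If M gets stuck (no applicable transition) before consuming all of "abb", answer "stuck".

(p, abb, Z)
  read a, top Z: go to p, push EZ → (p, bb, EZ)
  read b, top E: go to p, push DE → (p, b, DEZ)
  ε-move, top D: go to q, push AD → (q, b, ADEZ)
  read b, top A: go to s, push ε → (s, ε, DEZ)
All input consumed; M is in state s.

s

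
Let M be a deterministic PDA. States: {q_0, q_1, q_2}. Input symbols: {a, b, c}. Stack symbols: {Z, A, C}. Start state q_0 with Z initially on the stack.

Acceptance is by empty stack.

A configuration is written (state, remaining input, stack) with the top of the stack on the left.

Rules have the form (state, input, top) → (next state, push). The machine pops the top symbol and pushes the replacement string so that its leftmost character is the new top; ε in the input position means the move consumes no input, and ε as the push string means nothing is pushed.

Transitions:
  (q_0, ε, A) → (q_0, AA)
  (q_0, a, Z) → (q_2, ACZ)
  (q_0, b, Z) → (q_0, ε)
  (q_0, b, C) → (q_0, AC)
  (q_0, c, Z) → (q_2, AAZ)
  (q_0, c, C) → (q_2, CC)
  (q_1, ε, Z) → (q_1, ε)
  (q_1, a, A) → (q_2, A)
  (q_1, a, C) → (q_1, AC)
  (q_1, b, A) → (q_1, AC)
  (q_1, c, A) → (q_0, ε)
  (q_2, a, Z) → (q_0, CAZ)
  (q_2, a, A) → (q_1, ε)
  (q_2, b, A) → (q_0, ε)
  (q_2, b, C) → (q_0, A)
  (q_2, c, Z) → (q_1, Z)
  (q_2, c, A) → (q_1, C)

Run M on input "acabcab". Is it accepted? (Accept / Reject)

(q_0, acabcab, Z)
  read a, top Z: go to q_2, push ACZ → (q_2, cabcab, ACZ)
  read c, top A: go to q_1, push C → (q_1, abcab, CCZ)
  read a, top C: go to q_1, push AC → (q_1, bcab, ACCZ)
  read b, top A: go to q_1, push AC → (q_1, cab, ACCCZ)
  read c, top A: go to q_0, push ε → (q_0, ab, CCCZ)
No transition applies at (q_0, ab, CCCZ); input not fully consumed.

Reject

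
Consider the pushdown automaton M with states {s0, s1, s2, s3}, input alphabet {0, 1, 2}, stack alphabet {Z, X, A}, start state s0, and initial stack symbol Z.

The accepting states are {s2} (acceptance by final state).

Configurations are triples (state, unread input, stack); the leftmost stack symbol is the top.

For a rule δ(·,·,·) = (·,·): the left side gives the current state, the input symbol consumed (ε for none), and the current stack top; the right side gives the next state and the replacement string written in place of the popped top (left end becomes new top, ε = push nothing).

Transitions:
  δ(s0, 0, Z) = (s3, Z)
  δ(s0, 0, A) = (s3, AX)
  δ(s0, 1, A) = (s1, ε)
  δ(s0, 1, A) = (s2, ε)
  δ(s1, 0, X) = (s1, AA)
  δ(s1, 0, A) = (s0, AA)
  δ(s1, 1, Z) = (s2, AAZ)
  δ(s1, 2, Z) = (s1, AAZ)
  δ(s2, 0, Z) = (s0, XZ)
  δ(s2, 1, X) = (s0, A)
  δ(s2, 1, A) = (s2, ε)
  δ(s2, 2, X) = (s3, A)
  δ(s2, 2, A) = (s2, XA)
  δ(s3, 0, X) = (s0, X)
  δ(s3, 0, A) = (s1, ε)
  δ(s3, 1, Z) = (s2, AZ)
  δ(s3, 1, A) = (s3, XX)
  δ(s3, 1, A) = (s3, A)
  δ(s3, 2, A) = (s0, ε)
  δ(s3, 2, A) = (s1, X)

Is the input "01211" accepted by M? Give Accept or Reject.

Accept

One accepting computation: (s0, 01211, Z) ⊢ (s3, 1211, Z) ⊢ (s2, 211, AZ) ⊢ (s2, 11, XAZ) ⊢ (s0, 1, AAZ) ⊢ (s2, ε, AZ)
All input consumed and state s2 ∈ F.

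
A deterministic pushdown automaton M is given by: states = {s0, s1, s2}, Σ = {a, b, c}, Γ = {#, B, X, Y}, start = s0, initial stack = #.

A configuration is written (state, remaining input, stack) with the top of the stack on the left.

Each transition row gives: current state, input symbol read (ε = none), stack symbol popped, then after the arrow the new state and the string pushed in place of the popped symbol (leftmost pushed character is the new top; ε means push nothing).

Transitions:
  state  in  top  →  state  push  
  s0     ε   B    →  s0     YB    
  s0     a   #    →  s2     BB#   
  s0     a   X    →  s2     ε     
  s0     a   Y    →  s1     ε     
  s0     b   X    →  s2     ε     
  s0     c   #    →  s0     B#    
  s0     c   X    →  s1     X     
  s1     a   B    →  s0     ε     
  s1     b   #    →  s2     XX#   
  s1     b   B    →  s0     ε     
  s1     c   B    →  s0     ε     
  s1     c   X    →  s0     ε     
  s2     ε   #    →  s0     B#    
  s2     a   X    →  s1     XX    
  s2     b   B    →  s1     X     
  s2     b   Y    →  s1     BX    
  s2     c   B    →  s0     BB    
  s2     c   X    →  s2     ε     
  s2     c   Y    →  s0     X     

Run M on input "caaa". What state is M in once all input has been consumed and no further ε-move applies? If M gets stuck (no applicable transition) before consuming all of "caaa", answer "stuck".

(s0, caaa, #) ⊢ (s0, aaa, B#) ⊢ (s0, aaa, YB#) ⊢ (s1, aa, B#) ⊢ (s0, a, #) ⊢ (s2, ε, BB#)
All input consumed; M is in state s2.

s2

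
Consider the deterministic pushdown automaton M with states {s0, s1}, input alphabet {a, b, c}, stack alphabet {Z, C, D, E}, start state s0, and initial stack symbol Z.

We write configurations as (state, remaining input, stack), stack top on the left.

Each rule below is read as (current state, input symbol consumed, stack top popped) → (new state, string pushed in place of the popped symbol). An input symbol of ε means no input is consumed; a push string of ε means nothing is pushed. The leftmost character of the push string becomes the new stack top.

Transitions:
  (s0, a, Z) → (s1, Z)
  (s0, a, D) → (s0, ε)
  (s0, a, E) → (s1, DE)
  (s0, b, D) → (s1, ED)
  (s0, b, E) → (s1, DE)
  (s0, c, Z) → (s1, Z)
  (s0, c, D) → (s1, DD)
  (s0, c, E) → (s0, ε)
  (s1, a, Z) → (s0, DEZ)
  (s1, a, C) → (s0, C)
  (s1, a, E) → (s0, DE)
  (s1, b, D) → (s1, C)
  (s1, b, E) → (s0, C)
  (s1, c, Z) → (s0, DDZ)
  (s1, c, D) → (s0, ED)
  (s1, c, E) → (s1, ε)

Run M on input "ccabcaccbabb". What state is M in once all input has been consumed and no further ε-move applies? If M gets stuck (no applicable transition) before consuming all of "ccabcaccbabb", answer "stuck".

(s0, ccabcaccbabb, Z)
  read c, top Z: go to s1, push Z → (s1, cabcaccbabb, Z)
  read c, top Z: go to s0, push DDZ → (s0, abcaccbabb, DDZ)
  read a, top D: go to s0, push ε → (s0, bcaccbabb, DZ)
  read b, top D: go to s1, push ED → (s1, caccbabb, EDZ)
  read c, top E: go to s1, push ε → (s1, accbabb, DZ)
No transition for (s1, a, top D); M blocks with input accbabb remaining.

stuck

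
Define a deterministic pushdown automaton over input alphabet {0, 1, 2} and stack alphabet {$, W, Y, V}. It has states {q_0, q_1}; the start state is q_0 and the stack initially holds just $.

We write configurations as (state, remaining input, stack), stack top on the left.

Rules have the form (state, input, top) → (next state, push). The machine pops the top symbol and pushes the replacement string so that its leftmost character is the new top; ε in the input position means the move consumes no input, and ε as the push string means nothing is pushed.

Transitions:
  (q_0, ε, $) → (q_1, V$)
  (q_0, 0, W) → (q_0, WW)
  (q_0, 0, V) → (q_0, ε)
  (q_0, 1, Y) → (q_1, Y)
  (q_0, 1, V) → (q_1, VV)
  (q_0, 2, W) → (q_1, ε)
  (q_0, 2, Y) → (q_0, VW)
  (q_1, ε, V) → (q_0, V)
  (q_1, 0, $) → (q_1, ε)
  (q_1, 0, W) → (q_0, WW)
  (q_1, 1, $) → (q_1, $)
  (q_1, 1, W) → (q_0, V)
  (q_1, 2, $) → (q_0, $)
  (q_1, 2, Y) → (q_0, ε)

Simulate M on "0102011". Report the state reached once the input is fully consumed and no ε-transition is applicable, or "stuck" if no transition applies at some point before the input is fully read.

stuck

(q_0, 0102011, $)
  ε-move, top $: go to q_1, push V$ → (q_1, 0102011, V$)
  ε-move, top V: go to q_0, push V → (q_0, 0102011, V$)
  read 0, top V: go to q_0, push ε → (q_0, 102011, $)
  ε-move, top $: go to q_1, push V$ → (q_1, 102011, V$)
  ε-move, top V: go to q_0, push V → (q_0, 102011, V$)
  read 1, top V: go to q_1, push VV → (q_1, 02011, VV$)
  ε-move, top V: go to q_0, push V → (q_0, 02011, VV$)
  read 0, top V: go to q_0, push ε → (q_0, 2011, V$)
No transition for (q_0, 2, top V); M blocks with input 2011 remaining.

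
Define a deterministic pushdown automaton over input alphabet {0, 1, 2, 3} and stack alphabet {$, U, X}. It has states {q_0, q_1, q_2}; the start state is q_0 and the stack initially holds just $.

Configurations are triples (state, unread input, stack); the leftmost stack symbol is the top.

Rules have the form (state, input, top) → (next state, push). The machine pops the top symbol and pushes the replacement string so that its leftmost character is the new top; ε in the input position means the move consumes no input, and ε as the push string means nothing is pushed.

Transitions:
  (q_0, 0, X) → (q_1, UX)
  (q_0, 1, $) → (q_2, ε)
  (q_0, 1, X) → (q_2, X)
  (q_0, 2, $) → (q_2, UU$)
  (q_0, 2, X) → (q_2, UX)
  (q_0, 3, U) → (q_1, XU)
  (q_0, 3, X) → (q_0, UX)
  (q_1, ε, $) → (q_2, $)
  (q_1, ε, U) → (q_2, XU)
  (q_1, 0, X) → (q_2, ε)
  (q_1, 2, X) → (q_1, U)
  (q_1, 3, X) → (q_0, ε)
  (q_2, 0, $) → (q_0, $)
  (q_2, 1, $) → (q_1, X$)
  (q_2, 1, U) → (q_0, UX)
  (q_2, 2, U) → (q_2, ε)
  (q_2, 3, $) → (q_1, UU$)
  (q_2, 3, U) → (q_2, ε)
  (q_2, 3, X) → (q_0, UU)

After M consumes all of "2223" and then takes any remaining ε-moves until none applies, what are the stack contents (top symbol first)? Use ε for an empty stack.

XUU$

(q_0, 2223, $) ⊢ (q_2, 223, UU$) ⊢ (q_2, 23, U$) ⊢ (q_2, 3, $) ⊢ (q_1, ε, UU$) ⊢ (q_2, ε, XUU$)
All input consumed in state q_2 with stack XUU$.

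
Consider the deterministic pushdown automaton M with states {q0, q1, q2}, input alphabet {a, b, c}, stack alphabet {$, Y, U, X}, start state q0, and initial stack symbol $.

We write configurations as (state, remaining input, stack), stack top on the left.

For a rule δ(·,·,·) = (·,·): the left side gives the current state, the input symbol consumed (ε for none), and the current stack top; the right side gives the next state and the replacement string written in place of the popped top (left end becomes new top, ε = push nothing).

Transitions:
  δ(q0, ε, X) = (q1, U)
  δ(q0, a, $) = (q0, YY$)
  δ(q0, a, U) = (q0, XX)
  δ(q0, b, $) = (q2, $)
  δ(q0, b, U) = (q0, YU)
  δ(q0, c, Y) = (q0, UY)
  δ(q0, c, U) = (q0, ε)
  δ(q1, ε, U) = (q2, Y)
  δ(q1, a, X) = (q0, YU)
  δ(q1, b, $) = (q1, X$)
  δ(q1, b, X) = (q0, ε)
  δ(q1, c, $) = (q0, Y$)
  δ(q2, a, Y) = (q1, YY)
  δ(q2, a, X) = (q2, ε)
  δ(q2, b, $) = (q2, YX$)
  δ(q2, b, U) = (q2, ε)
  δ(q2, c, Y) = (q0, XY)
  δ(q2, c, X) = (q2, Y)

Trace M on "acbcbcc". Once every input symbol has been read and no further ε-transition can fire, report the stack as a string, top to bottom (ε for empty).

YUYUYY$

(q0, acbcbcc, $)
  read a, top $: go to q0, push YY$ → (q0, cbcbcc, YY$)
  read c, top Y: go to q0, push UY → (q0, bcbcc, UYY$)
  read b, top U: go to q0, push YU → (q0, cbcc, YUYY$)
  read c, top Y: go to q0, push UY → (q0, bcc, UYUYY$)
  read b, top U: go to q0, push YU → (q0, cc, YUYUYY$)
  read c, top Y: go to q0, push UY → (q0, c, UYUYUYY$)
  read c, top U: go to q0, push ε → (q0, ε, YUYUYY$)
All input consumed in state q0 with stack YUYUYY$.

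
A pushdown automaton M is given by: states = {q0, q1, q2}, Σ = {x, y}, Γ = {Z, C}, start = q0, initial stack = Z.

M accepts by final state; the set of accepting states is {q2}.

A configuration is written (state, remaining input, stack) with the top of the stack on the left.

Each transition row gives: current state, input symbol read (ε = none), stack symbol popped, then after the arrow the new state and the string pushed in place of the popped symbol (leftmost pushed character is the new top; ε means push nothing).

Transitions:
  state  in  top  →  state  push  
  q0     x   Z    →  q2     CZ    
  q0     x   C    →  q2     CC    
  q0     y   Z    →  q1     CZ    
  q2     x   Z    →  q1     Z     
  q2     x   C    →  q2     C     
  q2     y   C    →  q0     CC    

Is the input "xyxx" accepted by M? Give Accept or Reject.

One accepting computation: (q0, xyxx, Z) ⊢ (q2, yxx, CZ) ⊢ (q0, xx, CCZ) ⊢ (q2, x, CCCZ) ⊢ (q2, ε, CCCZ)
All input consumed and state q2 ∈ F.

Accept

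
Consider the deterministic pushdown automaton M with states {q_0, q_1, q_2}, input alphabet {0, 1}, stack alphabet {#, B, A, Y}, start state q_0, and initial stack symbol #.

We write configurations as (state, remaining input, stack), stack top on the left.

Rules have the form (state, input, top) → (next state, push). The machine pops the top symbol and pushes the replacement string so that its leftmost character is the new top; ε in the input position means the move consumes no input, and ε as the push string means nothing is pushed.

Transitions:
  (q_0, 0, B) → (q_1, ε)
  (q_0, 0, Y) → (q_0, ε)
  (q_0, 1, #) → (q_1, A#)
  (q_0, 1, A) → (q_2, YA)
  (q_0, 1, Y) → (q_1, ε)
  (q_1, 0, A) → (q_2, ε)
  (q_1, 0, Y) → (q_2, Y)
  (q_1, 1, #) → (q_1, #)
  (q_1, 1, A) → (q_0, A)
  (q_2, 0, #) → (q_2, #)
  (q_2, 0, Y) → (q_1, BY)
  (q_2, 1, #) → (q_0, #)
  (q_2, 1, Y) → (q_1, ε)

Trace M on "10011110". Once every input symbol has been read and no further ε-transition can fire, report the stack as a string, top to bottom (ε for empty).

(q_0, 10011110, #)
  read 1, top #: go to q_1, push A# → (q_1, 0011110, A#)
  read 0, top A: go to q_2, push ε → (q_2, 011110, #)
  read 0, top #: go to q_2, push # → (q_2, 11110, #)
  read 1, top #: go to q_0, push # → (q_0, 1110, #)
  read 1, top #: go to q_1, push A# → (q_1, 110, A#)
  read 1, top A: go to q_0, push A → (q_0, 10, A#)
  read 1, top A: go to q_2, push YA → (q_2, 0, YA#)
  read 0, top Y: go to q_1, push BY → (q_1, ε, BYA#)
All input consumed in state q_1 with stack BYA#.

BYA#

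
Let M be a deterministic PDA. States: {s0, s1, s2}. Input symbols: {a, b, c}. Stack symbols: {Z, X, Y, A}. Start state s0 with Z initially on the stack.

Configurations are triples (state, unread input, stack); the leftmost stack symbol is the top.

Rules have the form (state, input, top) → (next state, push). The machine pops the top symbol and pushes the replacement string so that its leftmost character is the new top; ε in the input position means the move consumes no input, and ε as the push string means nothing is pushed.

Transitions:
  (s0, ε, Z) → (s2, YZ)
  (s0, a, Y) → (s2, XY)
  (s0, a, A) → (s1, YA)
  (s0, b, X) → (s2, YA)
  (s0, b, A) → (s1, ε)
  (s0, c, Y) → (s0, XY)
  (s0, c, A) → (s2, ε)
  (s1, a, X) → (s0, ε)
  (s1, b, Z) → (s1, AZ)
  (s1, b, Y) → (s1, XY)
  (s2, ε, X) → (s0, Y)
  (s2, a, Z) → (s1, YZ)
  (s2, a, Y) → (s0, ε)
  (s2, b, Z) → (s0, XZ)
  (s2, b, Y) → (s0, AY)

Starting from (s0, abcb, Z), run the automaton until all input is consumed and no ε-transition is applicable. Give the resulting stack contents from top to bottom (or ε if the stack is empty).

(s0, abcb, Z)
  ε-move, top Z: go to s2, push YZ → (s2, abcb, YZ)
  read a, top Y: go to s0, push ε → (s0, bcb, Z)
  ε-move, top Z: go to s2, push YZ → (s2, bcb, YZ)
  read b, top Y: go to s0, push AY → (s0, cb, AYZ)
  read c, top A: go to s2, push ε → (s2, b, YZ)
  read b, top Y: go to s0, push AY → (s0, ε, AYZ)
All input consumed in state s0 with stack AYZ.

AYZ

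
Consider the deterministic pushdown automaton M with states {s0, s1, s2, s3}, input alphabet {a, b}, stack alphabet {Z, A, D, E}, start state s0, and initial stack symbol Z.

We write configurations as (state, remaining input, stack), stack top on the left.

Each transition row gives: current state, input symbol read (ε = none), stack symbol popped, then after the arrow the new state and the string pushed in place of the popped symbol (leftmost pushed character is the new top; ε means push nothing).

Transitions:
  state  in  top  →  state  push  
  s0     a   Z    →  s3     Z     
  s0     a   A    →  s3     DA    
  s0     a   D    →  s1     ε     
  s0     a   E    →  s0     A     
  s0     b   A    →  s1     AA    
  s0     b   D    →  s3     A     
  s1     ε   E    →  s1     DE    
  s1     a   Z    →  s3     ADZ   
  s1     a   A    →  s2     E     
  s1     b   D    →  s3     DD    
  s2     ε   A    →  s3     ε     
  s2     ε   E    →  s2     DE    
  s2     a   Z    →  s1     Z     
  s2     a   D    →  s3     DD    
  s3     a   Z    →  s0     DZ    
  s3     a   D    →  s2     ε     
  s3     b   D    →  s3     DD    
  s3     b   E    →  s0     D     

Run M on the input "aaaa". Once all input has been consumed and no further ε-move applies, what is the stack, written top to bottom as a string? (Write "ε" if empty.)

(s0, aaaa, Z)
  read a, top Z: go to s3, push Z → (s3, aaa, Z)
  read a, top Z: go to s0, push DZ → (s0, aa, DZ)
  read a, top D: go to s1, push ε → (s1, a, Z)
  read a, top Z: go to s3, push ADZ → (s3, ε, ADZ)
All input consumed in state s3 with stack ADZ.

ADZ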